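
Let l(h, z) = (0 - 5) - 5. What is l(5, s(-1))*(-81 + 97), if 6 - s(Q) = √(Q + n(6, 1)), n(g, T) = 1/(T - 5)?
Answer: -160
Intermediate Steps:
n(g, T) = 1/(-5 + T)
s(Q) = 6 - √(-¼ + Q) (s(Q) = 6 - √(Q + 1/(-5 + 1)) = 6 - √(Q + 1/(-4)) = 6 - √(Q - ¼) = 6 - √(-¼ + Q))
l(h, z) = -10 (l(h, z) = -5 - 5 = -10)
l(5, s(-1))*(-81 + 97) = -10*(-81 + 97) = -10*16 = -160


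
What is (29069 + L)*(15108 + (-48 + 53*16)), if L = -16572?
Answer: 198802276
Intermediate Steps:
(29069 + L)*(15108 + (-48 + 53*16)) = (29069 - 16572)*(15108 + (-48 + 53*16)) = 12497*(15108 + (-48 + 848)) = 12497*(15108 + 800) = 12497*15908 = 198802276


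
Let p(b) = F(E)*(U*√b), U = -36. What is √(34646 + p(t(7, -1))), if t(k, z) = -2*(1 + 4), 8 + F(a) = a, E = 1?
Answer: √(34646 + 252*I*√10) ≈ 186.15 + 2.141*I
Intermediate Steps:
F(a) = -8 + a
t(k, z) = -10 (t(k, z) = -2*5 = -10)
p(b) = 252*√b (p(b) = (-8 + 1)*(-36*√b) = -(-252)*√b = 252*√b)
√(34646 + p(t(7, -1))) = √(34646 + 252*√(-10)) = √(34646 + 252*(I*√10)) = √(34646 + 252*I*√10)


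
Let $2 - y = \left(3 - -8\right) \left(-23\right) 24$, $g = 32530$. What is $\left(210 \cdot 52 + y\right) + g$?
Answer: $49524$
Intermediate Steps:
$y = 6074$ ($y = 2 - \left(3 - -8\right) \left(-23\right) 24 = 2 - \left(3 + 8\right) \left(-23\right) 24 = 2 - 11 \left(-23\right) 24 = 2 - \left(-253\right) 24 = 2 - -6072 = 2 + 6072 = 6074$)
$\left(210 \cdot 52 + y\right) + g = \left(210 \cdot 52 + 6074\right) + 32530 = \left(10920 + 6074\right) + 32530 = 16994 + 32530 = 49524$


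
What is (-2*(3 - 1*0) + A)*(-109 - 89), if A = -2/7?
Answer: 8712/7 ≈ 1244.6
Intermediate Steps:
A = -2/7 (A = -2*⅐ = -2/7 ≈ -0.28571)
(-2*(3 - 1*0) + A)*(-109 - 89) = (-2*(3 - 1*0) - 2/7)*(-109 - 89) = (-2*(3 + 0) - 2/7)*(-198) = (-2*3 - 2/7)*(-198) = (-6 - 2/7)*(-198) = -44/7*(-198) = 8712/7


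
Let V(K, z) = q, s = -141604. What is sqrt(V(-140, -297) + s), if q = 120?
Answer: 2*I*sqrt(35371) ≈ 376.14*I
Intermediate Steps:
V(K, z) = 120
sqrt(V(-140, -297) + s) = sqrt(120 - 141604) = sqrt(-141484) = 2*I*sqrt(35371)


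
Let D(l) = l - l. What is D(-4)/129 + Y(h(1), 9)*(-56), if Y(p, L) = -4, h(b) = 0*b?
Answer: 224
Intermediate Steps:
D(l) = 0
h(b) = 0
D(-4)/129 + Y(h(1), 9)*(-56) = 0/129 - 4*(-56) = 0*(1/129) + 224 = 0 + 224 = 224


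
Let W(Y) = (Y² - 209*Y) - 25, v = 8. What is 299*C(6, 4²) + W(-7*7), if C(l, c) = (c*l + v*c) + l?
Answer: 81387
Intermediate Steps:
C(l, c) = l + 8*c + c*l (C(l, c) = (c*l + 8*c) + l = (8*c + c*l) + l = l + 8*c + c*l)
W(Y) = -25 + Y² - 209*Y
299*C(6, 4²) + W(-7*7) = 299*(6 + 8*4² + 4²*6) + (-25 + (-7*7)² - (-1463)*7) = 299*(6 + 8*16 + 16*6) + (-25 + (-49)² - 209*(-49)) = 299*(6 + 128 + 96) + (-25 + 2401 + 10241) = 299*230 + 12617 = 68770 + 12617 = 81387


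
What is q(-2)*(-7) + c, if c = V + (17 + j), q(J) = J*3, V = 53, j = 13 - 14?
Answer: 111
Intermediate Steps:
j = -1
q(J) = 3*J
c = 69 (c = 53 + (17 - 1) = 53 + 16 = 69)
q(-2)*(-7) + c = (3*(-2))*(-7) + 69 = -6*(-7) + 69 = 42 + 69 = 111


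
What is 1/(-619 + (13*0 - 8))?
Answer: -1/627 ≈ -0.0015949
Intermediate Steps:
1/(-619 + (13*0 - 8)) = 1/(-619 + (0 - 8)) = 1/(-619 - 8) = 1/(-627) = -1/627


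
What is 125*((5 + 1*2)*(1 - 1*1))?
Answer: 0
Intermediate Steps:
125*((5 + 1*2)*(1 - 1*1)) = 125*((5 + 2)*(1 - 1)) = 125*(7*0) = 125*0 = 0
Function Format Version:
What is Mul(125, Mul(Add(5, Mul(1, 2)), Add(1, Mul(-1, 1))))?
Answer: 0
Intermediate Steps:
Mul(125, Mul(Add(5, Mul(1, 2)), Add(1, Mul(-1, 1)))) = Mul(125, Mul(Add(5, 2), Add(1, -1))) = Mul(125, Mul(7, 0)) = Mul(125, 0) = 0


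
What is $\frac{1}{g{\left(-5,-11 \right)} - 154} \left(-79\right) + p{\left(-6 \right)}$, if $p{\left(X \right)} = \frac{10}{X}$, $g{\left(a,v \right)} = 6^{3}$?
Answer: $- \frac{547}{186} \approx -2.9409$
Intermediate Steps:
$g{\left(a,v \right)} = 216$
$\frac{1}{g{\left(-5,-11 \right)} - 154} \left(-79\right) + p{\left(-6 \right)} = \frac{1}{216 - 154} \left(-79\right) + \frac{10}{-6} = \frac{1}{62} \left(-79\right) + 10 \left(- \frac{1}{6}\right) = \frac{1}{62} \left(-79\right) - \frac{5}{3} = - \frac{79}{62} - \frac{5}{3} = - \frac{547}{186}$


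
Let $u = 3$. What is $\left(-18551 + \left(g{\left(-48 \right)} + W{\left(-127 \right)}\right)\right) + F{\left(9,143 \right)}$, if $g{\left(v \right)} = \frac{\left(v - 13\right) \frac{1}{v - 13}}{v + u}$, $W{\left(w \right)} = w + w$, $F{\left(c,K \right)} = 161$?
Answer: $- \frac{838981}{45} \approx -18644.0$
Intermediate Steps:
$W{\left(w \right)} = 2 w$
$g{\left(v \right)} = \frac{1}{3 + v}$ ($g{\left(v \right)} = \frac{\left(v - 13\right) \frac{1}{v - 13}}{v + 3} = \frac{\left(-13 + v\right) \frac{1}{-13 + v}}{3 + v} = \frac{1}{3 + v} 1 = \frac{1}{3 + v}$)
$\left(-18551 + \left(g{\left(-48 \right)} + W{\left(-127 \right)}\right)\right) + F{\left(9,143 \right)} = \left(-18551 + \left(\frac{1}{3 - 48} + 2 \left(-127\right)\right)\right) + 161 = \left(-18551 - \left(254 - \frac{1}{-45}\right)\right) + 161 = \left(-18551 - \frac{11431}{45}\right) + 161 = - \frac{846226}{45} + 161 = - \frac{838981}{45}$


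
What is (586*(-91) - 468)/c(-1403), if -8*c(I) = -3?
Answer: -430352/3 ≈ -1.4345e+5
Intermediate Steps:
c(I) = 3/8 (c(I) = -1/8*(-3) = 3/8)
(586*(-91) - 468)/c(-1403) = (586*(-91) - 468)/(3/8) = (-53326 - 468)*(8/3) = -53794*8/3 = -430352/3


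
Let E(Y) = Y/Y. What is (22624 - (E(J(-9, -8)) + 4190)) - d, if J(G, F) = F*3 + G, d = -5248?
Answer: 23681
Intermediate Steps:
J(G, F) = G + 3*F (J(G, F) = 3*F + G = G + 3*F)
E(Y) = 1
(22624 - (E(J(-9, -8)) + 4190)) - d = (22624 - (1 + 4190)) - 1*(-5248) = (22624 - 1*4191) + 5248 = (22624 - 4191) + 5248 = 18433 + 5248 = 23681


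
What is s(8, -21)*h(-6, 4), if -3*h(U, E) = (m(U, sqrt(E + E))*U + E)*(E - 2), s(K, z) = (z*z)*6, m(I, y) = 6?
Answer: 56448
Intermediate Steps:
s(K, z) = 6*z**2 (s(K, z) = z**2*6 = 6*z**2)
h(U, E) = -(-2 + E)*(E + 6*U)/3 (h(U, E) = -(6*U + E)*(E - 2)/3 = -(E + 6*U)*(-2 + E)/3 = -(-2 + E)*(E + 6*U)/3)
s(8, -21)*h(-6, 4) = (6*(-21)**2)*(4*(-6) - 1/3*4**2 + (2/3)*4 - 2*4*(-6)) = (6*441)*(-24 - 1/3*16 + 8/3 + 48) = 2646*(-24 - 16/3 + 8/3 + 48) = 2646*(64/3) = 56448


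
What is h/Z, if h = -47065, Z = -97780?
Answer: 9413/19556 ≈ 0.48134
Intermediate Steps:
h/Z = -47065/(-97780) = -47065*(-1/97780) = 9413/19556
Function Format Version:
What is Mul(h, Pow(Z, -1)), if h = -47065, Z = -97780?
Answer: Rational(9413, 19556) ≈ 0.48134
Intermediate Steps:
Mul(h, Pow(Z, -1)) = Mul(-47065, Pow(-97780, -1)) = Mul(-47065, Rational(-1, 97780)) = Rational(9413, 19556)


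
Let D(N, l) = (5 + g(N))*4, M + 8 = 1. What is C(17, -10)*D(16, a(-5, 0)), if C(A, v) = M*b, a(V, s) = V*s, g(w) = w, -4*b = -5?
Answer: -735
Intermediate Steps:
M = -7 (M = -8 + 1 = -7)
b = 5/4 (b = -¼*(-5) = 5/4 ≈ 1.2500)
D(N, l) = 20 + 4*N (D(N, l) = (5 + N)*4 = 20 + 4*N)
C(A, v) = -35/4 (C(A, v) = -7*5/4 = -35/4)
C(17, -10)*D(16, a(-5, 0)) = -35*(20 + 4*16)/4 = -35*(20 + 64)/4 = -35/4*84 = -735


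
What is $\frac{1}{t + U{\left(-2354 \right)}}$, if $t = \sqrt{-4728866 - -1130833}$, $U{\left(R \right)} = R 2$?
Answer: $- \frac{4708}{25763297} - \frac{i \sqrt{3598033}}{25763297} \approx -0.00018274 - 7.3626 \cdot 10^{-5} i$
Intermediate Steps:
$U{\left(R \right)} = 2 R$
$t = i \sqrt{3598033}$ ($t = \sqrt{-4728866 + \left(-1288593 + 2419426\right)} = \sqrt{-4728866 + 1130833} = \sqrt{-3598033} = i \sqrt{3598033} \approx 1896.8 i$)
$\frac{1}{t + U{\left(-2354 \right)}} = \frac{1}{i \sqrt{3598033} + 2 \left(-2354\right)} = \frac{1}{i \sqrt{3598033} - 4708} = \frac{1}{-4708 + i \sqrt{3598033}}$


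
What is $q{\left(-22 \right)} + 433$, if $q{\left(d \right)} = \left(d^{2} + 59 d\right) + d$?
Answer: $-403$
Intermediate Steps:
$q{\left(d \right)} = d^{2} + 60 d$
$q{\left(-22 \right)} + 433 = - 22 \left(60 - 22\right) + 433 = \left(-22\right) 38 + 433 = -836 + 433 = -403$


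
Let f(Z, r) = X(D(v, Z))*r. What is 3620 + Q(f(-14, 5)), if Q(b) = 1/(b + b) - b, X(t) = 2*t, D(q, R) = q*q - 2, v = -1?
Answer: 72599/20 ≈ 3629.9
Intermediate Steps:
D(q, R) = -2 + q² (D(q, R) = q² - 2 = -2 + q²)
f(Z, r) = -2*r (f(Z, r) = (2*(-2 + (-1)²))*r = (2*(-2 + 1))*r = (2*(-1))*r = -2*r)
Q(b) = 1/(2*b) - b
3620 + Q(f(-14, 5)) = 3620 + (1/(2*((-2*5))) - (-2)*5) = 3620 + ((½)/(-10) - 1*(-10)) = 3620 + ((½)*(-⅒) + 10) = 3620 + (-1/20 + 10) = 3620 + 199/20 = 72599/20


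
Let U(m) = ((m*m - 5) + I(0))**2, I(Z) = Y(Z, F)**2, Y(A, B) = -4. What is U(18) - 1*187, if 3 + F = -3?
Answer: 112038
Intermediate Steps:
F = -6 (F = -3 - 3 = -6)
I(Z) = 16 (I(Z) = (-4)**2 = 16)
U(m) = (11 + m**2)**2 (U(m) = ((m*m - 5) + 16)**2 = ((m**2 - 5) + 16)**2 = ((-5 + m**2) + 16)**2 = (11 + m**2)**2)
U(18) - 1*187 = (11 + 18**2)**2 - 1*187 = (11 + 324)**2 - 187 = 335**2 - 187 = 112225 - 187 = 112038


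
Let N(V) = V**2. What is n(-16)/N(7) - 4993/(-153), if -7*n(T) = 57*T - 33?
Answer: 265312/7497 ≈ 35.389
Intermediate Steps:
n(T) = 33/7 - 57*T/7 (n(T) = -(57*T - 33)/7 = -(-33 + 57*T)/7 = 33/7 - 57*T/7)
n(-16)/N(7) - 4993/(-153) = (33/7 - 57/7*(-16))/(7**2) - 4993/(-153) = (33/7 + 912/7)/49 - 4993*(-1/153) = 135*(1/49) + 4993/153 = 135/49 + 4993/153 = 265312/7497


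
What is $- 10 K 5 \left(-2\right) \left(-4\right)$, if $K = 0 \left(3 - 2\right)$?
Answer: $0$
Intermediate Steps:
$K = 0$ ($K = 0 \cdot 1 = 0$)
$- 10 K 5 \left(-2\right) \left(-4\right) = \left(-10\right) 0 \cdot 5 \left(-2\right) \left(-4\right) = 0 \left(\left(-10\right) \left(-4\right)\right) = 0 \cdot 40 = 0$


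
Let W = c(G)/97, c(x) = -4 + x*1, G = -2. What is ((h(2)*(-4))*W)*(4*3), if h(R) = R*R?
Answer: 1152/97 ≈ 11.876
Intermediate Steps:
h(R) = R²
c(x) = -4 + x
W = -6/97 (W = (-4 - 2)/97 = -6*1/97 = -6/97 ≈ -0.061856)
((h(2)*(-4))*W)*(4*3) = ((2²*(-4))*(-6/97))*(4*3) = ((4*(-4))*(-6/97))*12 = -16*(-6/97)*12 = (96/97)*12 = 1152/97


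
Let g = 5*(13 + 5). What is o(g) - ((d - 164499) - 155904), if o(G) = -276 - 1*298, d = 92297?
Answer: 227532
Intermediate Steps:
g = 90 (g = 5*18 = 90)
o(G) = -574 (o(G) = -276 - 298 = -574)
o(g) - ((d - 164499) - 155904) = -574 - ((92297 - 164499) - 155904) = -574 - (-72202 - 155904) = -574 - 1*(-228106) = -574 + 228106 = 227532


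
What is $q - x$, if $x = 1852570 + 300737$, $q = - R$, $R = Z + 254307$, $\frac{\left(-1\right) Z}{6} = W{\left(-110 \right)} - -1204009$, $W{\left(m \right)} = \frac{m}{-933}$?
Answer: $\frac{1497913060}{311} \approx 4.8164 \cdot 10^{6}$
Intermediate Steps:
$W{\left(m \right)} = - \frac{m}{933}$ ($W{\left(m \right)} = m \left(- \frac{1}{933}\right) = - \frac{m}{933}$)
$Z = - \frac{2246681014}{311}$ ($Z = - 6 \left(\left(- \frac{1}{933}\right) \left(-110\right) - -1204009\right) = - 6 \left(\frac{110}{933} + 1204009\right) = \left(-6\right) \frac{1123340507}{933} = - \frac{2246681014}{311} \approx -7.2241 \cdot 10^{6}$)
$R = - \frac{2167591537}{311}$ ($R = - \frac{2246681014}{311} + 254307 = - \frac{2167591537}{311} \approx -6.9697 \cdot 10^{6}$)
$q = \frac{2167591537}{311}$ ($q = \left(-1\right) \left(- \frac{2167591537}{311}\right) = \frac{2167591537}{311} \approx 6.9697 \cdot 10^{6}$)
$x = 2153307$
$q - x = \frac{2167591537}{311} - 2153307 = \frac{1497913060}{311}$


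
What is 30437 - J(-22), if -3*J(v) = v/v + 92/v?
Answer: 1004386/33 ≈ 30436.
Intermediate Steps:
J(v) = -1/3 - 92/(3*v) (J(v) = -(v/v + 92/v)/3 = -(1 + 92/v)/3 = -1/3 - 92/(3*v))
30437 - J(-22) = 30437 - (-92 - 1*(-22))/(3*(-22)) = 30437 - (-1)*(-92 + 22)/(3*22) = 30437 - (-1)*(-70)/(3*22) = 30437 - 1*35/33 = 30437 - 35/33 = 1004386/33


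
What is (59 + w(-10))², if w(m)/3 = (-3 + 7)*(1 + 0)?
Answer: 5041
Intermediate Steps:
w(m) = 12 (w(m) = 3*((-3 + 7)*(1 + 0)) = 3*(4*1) = 3*4 = 12)
(59 + w(-10))² = (59 + 12)² = 71² = 5041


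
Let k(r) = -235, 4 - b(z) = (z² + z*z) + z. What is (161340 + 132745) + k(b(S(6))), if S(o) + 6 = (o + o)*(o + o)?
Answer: 293850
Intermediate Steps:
S(o) = -6 + 4*o² (S(o) = -6 + (o + o)*(o + o) = -6 + (2*o)*(2*o) = -6 + 4*o²)
b(z) = 4 - z - 2*z² (b(z) = 4 - ((z² + z*z) + z) = 4 - ((z² + z²) + z) = 4 - (2*z² + z) = 4 - (z + 2*z²) = 4 + (-z - 2*z²) = 4 - z - 2*z²)
(161340 + 132745) + k(b(S(6))) = (161340 + 132745) - 235 = 294085 - 235 = 293850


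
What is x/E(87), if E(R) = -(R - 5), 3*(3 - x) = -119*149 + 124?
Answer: -2936/41 ≈ -71.610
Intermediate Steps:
x = 5872 (x = 3 - (-119*149 + 124)/3 = 3 - (-17731 + 124)/3 = 3 - 1/3*(-17607) = 3 + 5869 = 5872)
E(R) = 5 - R (E(R) = -(-5 + R) = 5 - R)
x/E(87) = 5872/(5 - 1*87) = 5872/(5 - 87) = 5872/(-82) = 5872*(-1/82) = -2936/41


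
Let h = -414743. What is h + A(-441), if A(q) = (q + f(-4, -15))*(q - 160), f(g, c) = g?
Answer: -147298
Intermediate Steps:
A(q) = (-160 + q)*(-4 + q) (A(q) = (q - 4)*(q - 160) = (-4 + q)*(-160 + q) = (-160 + q)*(-4 + q))
h + A(-441) = -414743 + (640 + (-441)² - 164*(-441)) = -414743 + (640 + 194481 + 72324) = -414743 + 267445 = -147298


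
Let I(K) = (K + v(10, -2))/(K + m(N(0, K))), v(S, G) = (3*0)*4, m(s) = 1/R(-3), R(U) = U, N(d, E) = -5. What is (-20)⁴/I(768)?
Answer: 1439375/9 ≈ 1.5993e+5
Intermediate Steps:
m(s) = -⅓ (m(s) = 1/(-3) = -⅓)
v(S, G) = 0 (v(S, G) = 0*4 = 0)
I(K) = K/(-⅓ + K) (I(K) = (K + 0)/(K - ⅓) = K/(-⅓ + K))
(-20)⁴/I(768) = (-20)⁴/((3*768/(-1 + 3*768))) = 160000/((3*768/(-1 + 2304))) = 160000/((3*768/2303)) = 160000/((3*768*(1/2303))) = 160000/(2304/2303) = 160000*(2303/2304) = 1439375/9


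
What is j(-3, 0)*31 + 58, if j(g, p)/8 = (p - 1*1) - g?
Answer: 554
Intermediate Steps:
j(g, p) = -8 - 8*g + 8*p (j(g, p) = 8*((p - 1*1) - g) = 8*((p - 1) - g) = 8*((-1 + p) - g) = 8*(-1 + p - g) = -8 - 8*g + 8*p)
j(-3, 0)*31 + 58 = (-8 - 8*(-3) + 8*0)*31 + 58 = (-8 + 24 + 0)*31 + 58 = 16*31 + 58 = 496 + 58 = 554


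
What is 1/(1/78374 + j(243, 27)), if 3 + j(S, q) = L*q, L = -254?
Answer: -78374/537724013 ≈ -0.00014575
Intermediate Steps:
j(S, q) = -3 - 254*q
1/(1/78374 + j(243, 27)) = 1/(1/78374 + (-3 - 254*27)) = 1/(1/78374 + (-3 - 6858)) = 1/(1/78374 - 6861) = 1/(-537724013/78374) = -78374/537724013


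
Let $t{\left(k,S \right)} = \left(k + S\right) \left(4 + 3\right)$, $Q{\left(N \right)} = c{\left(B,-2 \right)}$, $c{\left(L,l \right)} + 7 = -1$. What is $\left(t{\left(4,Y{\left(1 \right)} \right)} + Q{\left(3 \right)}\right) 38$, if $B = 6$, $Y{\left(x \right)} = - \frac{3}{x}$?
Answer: $-38$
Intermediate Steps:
$c{\left(L,l \right)} = -8$ ($c{\left(L,l \right)} = -7 - 1 = -8$)
$Q{\left(N \right)} = -8$
$t{\left(k,S \right)} = 7 S + 7 k$ ($t{\left(k,S \right)} = \left(S + k\right) 7 = 7 S + 7 k$)
$\left(t{\left(4,Y{\left(1 \right)} \right)} + Q{\left(3 \right)}\right) 38 = \left(\left(7 \left(- \frac{3}{1}\right) + 7 \cdot 4\right) - 8\right) 38 = \left(\left(7 \left(\left(-3\right) 1\right) + 28\right) - 8\right) 38 = \left(\left(7 \left(-3\right) + 28\right) - 8\right) 38 = \left(\left(-21 + 28\right) - 8\right) 38 = \left(7 - 8\right) 38 = \left(-1\right) 38 = -38$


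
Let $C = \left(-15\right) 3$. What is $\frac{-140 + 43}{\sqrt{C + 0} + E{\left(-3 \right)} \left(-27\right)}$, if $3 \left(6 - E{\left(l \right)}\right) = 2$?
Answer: $\frac{1552}{2309} + \frac{97 i \sqrt{5}}{6927} \approx 0.67215 + 0.031312 i$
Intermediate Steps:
$C = -45$
$E{\left(l \right)} = \frac{16}{3}$ ($E{\left(l \right)} = 6 - \frac{2}{3} = \frac{16}{3}$)
$\frac{-140 + 43}{\sqrt{C + 0} + E{\left(-3 \right)} \left(-27\right)} = \frac{-140 + 43}{\sqrt{-45 + 0} + \frac{16}{3} \left(-27\right)} = \frac{1}{\sqrt{-45} - 144} \left(-97\right) = \frac{1}{3 i \sqrt{5} - 144} \left(-97\right) = \frac{1}{-144 + 3 i \sqrt{5}} \left(-97\right) = - \frac{97}{-144 + 3 i \sqrt{5}}$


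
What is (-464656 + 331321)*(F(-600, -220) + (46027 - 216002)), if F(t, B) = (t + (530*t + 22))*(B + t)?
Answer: -34808966439975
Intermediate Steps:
F(t, B) = (22 + 531*t)*(B + t) (F(t, B) = (t + (22 + 530*t))*(B + t) = (22 + 531*t)*(B + t))
(-464656 + 331321)*(F(-600, -220) + (46027 - 216002)) = (-464656 + 331321)*((22*(-220) + 22*(-600) + 531*(-600)² + 531*(-220)*(-600)) + (46027 - 216002)) = -133335*((-4840 - 13200 + 531*360000 + 70092000) - 169975) = -133335*((-4840 - 13200 + 191160000 + 70092000) - 169975) = -133335*(261233960 - 169975) = -133335*261063985 = -34808966439975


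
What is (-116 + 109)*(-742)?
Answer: 5194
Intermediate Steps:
(-116 + 109)*(-742) = -7*(-742) = 5194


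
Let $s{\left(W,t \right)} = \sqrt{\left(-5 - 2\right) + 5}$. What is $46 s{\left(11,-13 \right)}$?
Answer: $46 i \sqrt{2} \approx 65.054 i$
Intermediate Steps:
$s{\left(W,t \right)} = i \sqrt{2}$ ($s{\left(W,t \right)} = \sqrt{-7 + 5} = \sqrt{-2} = i \sqrt{2}$)
$46 s{\left(11,-13 \right)} = 46 i \sqrt{2}$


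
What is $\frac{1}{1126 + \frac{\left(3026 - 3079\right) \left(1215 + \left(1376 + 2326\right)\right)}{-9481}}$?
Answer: $\frac{9481}{10936207} \approx 0.00086694$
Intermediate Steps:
$\frac{1}{1126 + \frac{\left(3026 - 3079\right) \left(1215 + \left(1376 + 2326\right)\right)}{-9481}} = \frac{1}{1126 + - 53 \left(1215 + 3702\right) \left(- \frac{1}{9481}\right)} = \frac{1}{1126 + \left(-53\right) 4917 \left(- \frac{1}{9481}\right)} = \frac{1}{1126 - - \frac{260601}{9481}} = \frac{1}{1126 + \frac{260601}{9481}} = \frac{1}{\frac{10936207}{9481}} = \frac{9481}{10936207}$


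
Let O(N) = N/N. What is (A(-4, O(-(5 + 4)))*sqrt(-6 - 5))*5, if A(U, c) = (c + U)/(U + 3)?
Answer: 15*I*sqrt(11) ≈ 49.749*I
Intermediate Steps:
O(N) = 1
A(U, c) = (U + c)/(3 + U)
(A(-4, O(-(5 + 4)))*sqrt(-6 - 5))*5 = (((-4 + 1)/(3 - 4))*sqrt(-6 - 5))*5 = ((-3/(-1))*sqrt(-11))*5 = ((-1*(-3))*(I*sqrt(11)))*5 = (3*(I*sqrt(11)))*5 = (3*I*sqrt(11))*5 = 15*I*sqrt(11)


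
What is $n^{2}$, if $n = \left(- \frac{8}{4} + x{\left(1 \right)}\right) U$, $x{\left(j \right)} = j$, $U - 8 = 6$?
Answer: $196$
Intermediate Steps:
$U = 14$ ($U = 8 + 6 = 14$)
$n = -14$ ($n = \left(- \frac{8}{4} + 1\right) 14 = \left(\left(-8\right) \frac{1}{4} + 1\right) 14 = \left(-2 + 1\right) 14 = \left(-1\right) 14 = -14$)
$n^{2} = \left(-14\right)^{2} = 196$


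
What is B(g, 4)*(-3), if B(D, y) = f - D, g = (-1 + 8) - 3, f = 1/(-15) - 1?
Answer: 76/5 ≈ 15.200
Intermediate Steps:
f = -16/15 (f = 1*(-1/15) - 1 = -1/15 - 1 = -16/15 ≈ -1.0667)
g = 4 (g = 7 - 3 = 4)
B(D, y) = -16/15 - D
B(g, 4)*(-3) = (-16/15 - 1*4)*(-3) = (-16/15 - 4)*(-3) = -76/15*(-3) = 76/5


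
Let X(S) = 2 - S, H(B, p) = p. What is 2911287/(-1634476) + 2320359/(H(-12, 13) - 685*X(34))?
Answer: 1242905946371/11949654036 ≈ 104.01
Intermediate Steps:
2911287/(-1634476) + 2320359/(H(-12, 13) - 685*X(34)) = 2911287/(-1634476) + 2320359/(13 - 685*(2 - 1*34)) = 2911287*(-1/1634476) + 2320359/(13 - 685*(2 - 34)) = -2911287/1634476 + 2320359/(13 - 685*(-32)) = -2911287/1634476 + 2320359/(13 + 21920) = -2911287/1634476 + 2320359/21933 = -2911287/1634476 + 2320359*(1/21933) = -2911287/1634476 + 773453/7311 = 1242905946371/11949654036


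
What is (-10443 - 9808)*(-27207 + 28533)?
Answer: -26852826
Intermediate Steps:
(-10443 - 9808)*(-27207 + 28533) = -20251*1326 = -26852826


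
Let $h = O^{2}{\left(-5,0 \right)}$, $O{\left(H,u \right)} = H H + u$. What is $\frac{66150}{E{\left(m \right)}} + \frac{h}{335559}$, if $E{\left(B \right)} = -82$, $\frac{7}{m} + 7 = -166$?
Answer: $- \frac{11098588300}{13757919} \approx -806.71$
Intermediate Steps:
$m = - \frac{7}{173}$ ($m = \frac{7}{-7 - 166} = \frac{7}{-173} = 7 \left(- \frac{1}{173}\right) = - \frac{7}{173} \approx -0.040462$)
$O{\left(H,u \right)} = u + H^{2}$ ($O{\left(H,u \right)} = H^{2} + u = u + H^{2}$)
$h = 625$ ($h = \left(0 + \left(-5\right)^{2}\right)^{2} = \left(0 + 25\right)^{2} = 25^{2} = 625$)
$\frac{66150}{E{\left(m \right)}} + \frac{h}{335559} = \frac{66150}{-82} + \frac{625}{335559} = 66150 \left(- \frac{1}{82}\right) + 625 \cdot \frac{1}{335559} = - \frac{33075}{41} + \frac{625}{335559} = - \frac{11098588300}{13757919}$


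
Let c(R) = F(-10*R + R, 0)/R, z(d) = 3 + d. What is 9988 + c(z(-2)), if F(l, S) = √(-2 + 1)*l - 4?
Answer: 9984 - 9*I ≈ 9984.0 - 9.0*I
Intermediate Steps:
F(l, S) = -4 + I*l (F(l, S) = √(-1)*l - 4 = I*l - 4 = -4 + I*l)
c(R) = (-4 - 9*I*R)/R (c(R) = (-4 + I*(-10*R + R))/R = (-4 + I*(-9*R))/R = (-4 - 9*I*R)/R)
9988 + c(z(-2)) = 9988 + (-9*I - 4/(3 - 2)) = 9988 + (-9*I - 4/1) = 9988 + (-9*I - 4*1) = 9988 + (-9*I - 4) = 9988 + (-4 - 9*I) = 9984 - 9*I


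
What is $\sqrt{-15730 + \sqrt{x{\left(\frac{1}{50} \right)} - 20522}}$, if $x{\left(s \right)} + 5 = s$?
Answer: $\frac{\sqrt{-1573000 + 10 i \sqrt{2052698}}}{10} \approx 0.57117 + 125.42 i$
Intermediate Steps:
$x{\left(s \right)} = -5 + s$
$\sqrt{-15730 + \sqrt{x{\left(\frac{1}{50} \right)} - 20522}} = \sqrt{-15730 + \sqrt{\left(-5 + \frac{1}{50}\right) - 20522}} = \sqrt{-15730 + \sqrt{- \frac{249}{50} - 20522}} = \sqrt{-15730 + \sqrt{- \frac{1026349}{50}}} = \sqrt{-15730 + \frac{i \sqrt{2052698}}{10}}$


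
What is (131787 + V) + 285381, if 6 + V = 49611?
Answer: 466773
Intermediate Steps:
V = 49605 (V = -6 + 49611 = 49605)
(131787 + V) + 285381 = (131787 + 49605) + 285381 = 181392 + 285381 = 466773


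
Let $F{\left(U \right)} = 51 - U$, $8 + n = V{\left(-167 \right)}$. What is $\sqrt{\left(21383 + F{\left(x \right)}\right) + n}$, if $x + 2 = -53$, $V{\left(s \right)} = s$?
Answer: $\sqrt{21314} \approx 145.99$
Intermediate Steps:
$x = -55$ ($x = -2 - 53 = -55$)
$n = -175$ ($n = -8 - 167 = -175$)
$\sqrt{\left(21383 + F{\left(x \right)}\right) + n} = \sqrt{\left(21383 + \left(51 - -55\right)\right) - 175} = \sqrt{\left(21383 + \left(51 + 55\right)\right) - 175} = \sqrt{\left(21383 + 106\right) - 175} = \sqrt{21489 - 175} = \sqrt{21314}$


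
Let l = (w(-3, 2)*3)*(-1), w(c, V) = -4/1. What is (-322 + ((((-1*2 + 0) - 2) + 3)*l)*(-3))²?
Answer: 81796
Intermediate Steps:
w(c, V) = -4 (w(c, V) = -4*1 = -4)
l = 12 (l = -4*3*(-1) = -12*(-1) = 12)
(-322 + ((((-1*2 + 0) - 2) + 3)*l)*(-3))² = (-322 + ((((-1*2 + 0) - 2) + 3)*12)*(-3))² = (-322 + ((((-2 + 0) - 2) + 3)*12)*(-3))² = (-322 + (((-2 - 2) + 3)*12)*(-3))² = (-322 + ((-4 + 3)*12)*(-3))² = (-322 - 1*12*(-3))² = (-322 - 12*(-3))² = (-322 + 36)² = (-286)² = 81796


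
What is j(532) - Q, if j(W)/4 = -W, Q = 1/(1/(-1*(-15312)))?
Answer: -17440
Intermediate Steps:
Q = 15312 (Q = 1/(1/15312) = 15312)
j(W) = -4*W (j(W) = 4*(-W) = -4*W)
j(532) - Q = -4*532 - 1*15312 = -2128 - 15312 = -17440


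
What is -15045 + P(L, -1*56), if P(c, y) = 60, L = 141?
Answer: -14985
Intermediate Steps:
-15045 + P(L, -1*56) = -15045 + 60 = -14985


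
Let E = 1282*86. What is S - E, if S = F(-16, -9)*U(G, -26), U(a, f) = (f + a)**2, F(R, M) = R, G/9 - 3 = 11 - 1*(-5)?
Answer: -446652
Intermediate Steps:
G = 171 (G = 27 + 9*(11 - 1*(-5)) = 27 + 9*(11 + 5) = 27 + 9*16 = 27 + 144 = 171)
U(a, f) = (a + f)**2
E = 110252
S = -336400 (S = -16*(171 - 26)**2 = -16*145**2 = -16*21025 = -336400)
S - E = -336400 - 1*110252 = -336400 - 110252 = -446652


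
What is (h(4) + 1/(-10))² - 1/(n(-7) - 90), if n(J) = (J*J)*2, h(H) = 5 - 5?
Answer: -23/200 ≈ -0.11500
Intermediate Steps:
h(H) = 0
n(J) = 2*J² (n(J) = J²*2 = 2*J²)
(h(4) + 1/(-10))² - 1/(n(-7) - 90) = (0 + 1/(-10))² - 1/(2*(-7)² - 90) = (0 - ⅒)² - 1/(2*49 - 90) = (-⅒)² - 1/(98 - 90) = 1/100 - 1/8 = 1/100 - 1*⅛ = 1/100 - ⅛ = -23/200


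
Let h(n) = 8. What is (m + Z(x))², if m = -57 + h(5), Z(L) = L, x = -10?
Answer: 3481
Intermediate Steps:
m = -49 (m = -57 + 8 = -49)
(m + Z(x))² = (-49 - 10)² = (-59)² = 3481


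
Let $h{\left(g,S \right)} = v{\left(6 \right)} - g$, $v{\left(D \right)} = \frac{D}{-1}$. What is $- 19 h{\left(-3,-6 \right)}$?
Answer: $57$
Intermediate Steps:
$v{\left(D \right)} = - D$ ($v{\left(D \right)} = D \left(-1\right) = - D$)
$h{\left(g,S \right)} = -6 - g$ ($h{\left(g,S \right)} = \left(-1\right) 6 - g = -6 - g$)
$- 19 h{\left(-3,-6 \right)} = - 19 \left(-6 - -3\right) = - 19 \left(-6 + 3\right) = \left(-19\right) \left(-3\right) = 57$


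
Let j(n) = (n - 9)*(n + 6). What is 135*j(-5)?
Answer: -1890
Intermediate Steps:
j(n) = (-9 + n)*(6 + n)
135*j(-5) = 135*(-54 + (-5)**2 - 3*(-5)) = 135*(-54 + 25 + 15) = 135*(-14) = -1890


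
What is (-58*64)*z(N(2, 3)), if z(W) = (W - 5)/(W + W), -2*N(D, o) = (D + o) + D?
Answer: -31552/7 ≈ -4507.4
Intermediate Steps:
N(D, o) = -D - o/2 (N(D, o) = -((D + o) + D)/2 = -(o + 2*D)/2 = -D - o/2)
z(W) = (-5 + W)/(2*W) (z(W) = (-5 + W)/((2*W)) = (-5 + W)*(1/(2*W)) = (-5 + W)/(2*W))
(-58*64)*z(N(2, 3)) = (-58*64)*((-5 + (-1*2 - ½*3))/(2*(-1*2 - ½*3))) = -1856*(-5 + (-2 - 3/2))/(-2 - 3/2) = -1856*(-5 - 7/2)/(-7/2) = -1856*(-2)*(-17)/(7*2) = -3712*17/14 = -31552/7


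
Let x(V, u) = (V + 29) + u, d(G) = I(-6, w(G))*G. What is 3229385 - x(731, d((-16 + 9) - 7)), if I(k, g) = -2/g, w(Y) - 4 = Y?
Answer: 16143139/5 ≈ 3.2286e+6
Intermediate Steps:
w(Y) = 4 + Y
d(G) = -2*G/(4 + G) (d(G) = (-2/(4 + G))*G = -2*G/(4 + G))
x(V, u) = 29 + V + u (x(V, u) = (29 + V) + u = 29 + V + u)
3229385 - x(731, d((-16 + 9) - 7)) = 3229385 - (29 + 731 - 2*((-16 + 9) - 7)/(4 + ((-16 + 9) - 7))) = 3229385 - (29 + 731 - 2*(-7 - 7)/(4 + (-7 - 7))) = 3229385 - (29 + 731 - 2*(-14)/(4 - 14)) = 3229385 - (29 + 731 - 2*(-14)/(-10)) = 3229385 - (29 + 731 - 2*(-14)*(-⅒)) = 3229385 - (29 + 731 - 14/5) = 3229385 - 1*3786/5 = 3229385 - 3786/5 = 16143139/5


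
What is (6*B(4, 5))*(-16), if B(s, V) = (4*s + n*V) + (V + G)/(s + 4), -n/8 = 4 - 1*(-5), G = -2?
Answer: 32988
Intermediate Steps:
n = -72 (n = -8*(4 - 1*(-5)) = -8*(4 + 5) = -8*9 = -72)
B(s, V) = -72*V + 4*s + (-2 + V)/(4 + s) (B(s, V) = (4*s - 72*V) + (V - 2)/(s + 4) = (-72*V + 4*s) + (-2 + V)/(4 + s) = -72*V + 4*s + (-2 + V)/(4 + s))
(6*B(4, 5))*(-16) = (6*((-2 - 287*5 + 4*4**2 + 16*4 - 72*5*4)/(4 + 4)))*(-16) = (6*((-2 - 1435 + 4*16 + 64 - 1440)/8))*(-16) = (6*((-2 - 1435 + 64 + 64 - 1440)/8))*(-16) = (6*((1/8)*(-2749)))*(-16) = (6*(-2749/8))*(-16) = -8247/4*(-16) = 32988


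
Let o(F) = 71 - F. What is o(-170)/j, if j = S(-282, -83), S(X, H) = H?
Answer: -241/83 ≈ -2.9036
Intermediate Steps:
j = -83
o(-170)/j = (71 - 1*(-170))/(-83) = (71 + 170)*(-1/83) = 241*(-1/83) = -241/83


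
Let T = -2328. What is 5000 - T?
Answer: 7328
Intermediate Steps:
5000 - T = 5000 - 1*(-2328) = 5000 + 2328 = 7328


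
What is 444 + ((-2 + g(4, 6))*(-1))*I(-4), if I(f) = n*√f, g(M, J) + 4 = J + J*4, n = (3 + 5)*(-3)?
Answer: 444 + 1152*I ≈ 444.0 + 1152.0*I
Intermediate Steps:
n = -24 (n = 8*(-3) = -24)
g(M, J) = -4 + 5*J (g(M, J) = -4 + (J + J*4) = -4 + (J + 4*J) = -4 + 5*J)
I(f) = -24*√f
444 + ((-2 + g(4, 6))*(-1))*I(-4) = 444 + ((-2 + (-4 + 5*6))*(-1))*(-48*I) = 444 + ((-2 + (-4 + 30))*(-1))*(-48*I) = 444 + ((-2 + 26)*(-1))*(-48*I) = 444 + (24*(-1))*(-48*I) = 444 - (-1152)*I = 444 + 1152*I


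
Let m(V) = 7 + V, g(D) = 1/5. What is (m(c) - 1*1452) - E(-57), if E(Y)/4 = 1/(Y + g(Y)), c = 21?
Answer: -101099/71 ≈ -1423.9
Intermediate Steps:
g(D) = ⅕
E(Y) = 4/(⅕ + Y) (E(Y) = 4/(Y + ⅕) = 4/(⅕ + Y))
(m(c) - 1*1452) - E(-57) = ((7 + 21) - 1*1452) - 20/(1 + 5*(-57)) = (28 - 1452) - 20/(1 - 285) = -1424 - 20/(-284) = -1424 - 20*(-1)/284 = -1424 - 1*(-5/71) = -1424 + 5/71 = -101099/71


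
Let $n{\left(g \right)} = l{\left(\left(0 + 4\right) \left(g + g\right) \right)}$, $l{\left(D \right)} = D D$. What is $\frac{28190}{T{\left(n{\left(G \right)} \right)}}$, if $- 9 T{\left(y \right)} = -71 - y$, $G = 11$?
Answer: $\frac{16914}{521} \approx 32.464$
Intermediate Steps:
$l{\left(D \right)} = D^{2}$
$n{\left(g \right)} = 64 g^{2}$ ($n{\left(g \right)} = \left(\left(0 + 4\right) \left(g + g\right)\right)^{2} = \left(4 \cdot 2 g\right)^{2} = \left(8 g\right)^{2} = 64 g^{2}$)
$T{\left(y \right)} = \frac{71}{9} + \frac{y}{9}$ ($T{\left(y \right)} = - \frac{-71 - y}{9} = \frac{71}{9} + \frac{y}{9}$)
$\frac{28190}{T{\left(n{\left(G \right)} \right)}} = \frac{28190}{\frac{71}{9} + \frac{64 \cdot 11^{2}}{9}} = \frac{28190}{\frac{71}{9} + \frac{64 \cdot 121}{9}} = \frac{28190}{\frac{71}{9} + \frac{1}{9} \cdot 7744} = \frac{28190}{\frac{71}{9} + \frac{7744}{9}} = \frac{28190}{\frac{2605}{3}} = 28190 \cdot \frac{3}{2605} = \frac{16914}{521}$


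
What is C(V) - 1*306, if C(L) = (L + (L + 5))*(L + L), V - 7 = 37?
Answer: 7878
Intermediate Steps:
V = 44 (V = 7 + 37 = 44)
C(L) = 2*L*(5 + 2*L) (C(L) = (L + (5 + L))*(2*L) = (5 + 2*L)*(2*L) = 2*L*(5 + 2*L))
C(V) - 1*306 = 2*44*(5 + 2*44) - 1*306 = 2*44*(5 + 88) - 306 = 2*44*93 - 306 = 8184 - 306 = 7878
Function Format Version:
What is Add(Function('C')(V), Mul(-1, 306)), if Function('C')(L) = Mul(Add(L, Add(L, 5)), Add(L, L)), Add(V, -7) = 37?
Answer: 7878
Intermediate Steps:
V = 44 (V = Add(7, 37) = 44)
Function('C')(L) = Mul(2, L, Add(5, Mul(2, L))) (Function('C')(L) = Mul(Add(L, Add(5, L)), Mul(2, L)) = Mul(Add(5, Mul(2, L)), Mul(2, L)) = Mul(2, L, Add(5, Mul(2, L))))
Add(Function('C')(V), Mul(-1, 306)) = Add(Mul(2, 44, Add(5, Mul(2, 44))), Mul(-1, 306)) = Add(Mul(2, 44, Add(5, 88)), -306) = Add(Mul(2, 44, 93), -306) = Add(8184, -306) = 7878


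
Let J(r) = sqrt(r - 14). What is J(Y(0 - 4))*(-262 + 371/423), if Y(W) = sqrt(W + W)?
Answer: -110455*sqrt(-14 + 2*I*sqrt(2))/423 ≈ -98.2 - 981.96*I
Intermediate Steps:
Y(W) = sqrt(2)*sqrt(W) (Y(W) = sqrt(2*W) = sqrt(2)*sqrt(W))
J(r) = sqrt(-14 + r)
J(Y(0 - 4))*(-262 + 371/423) = sqrt(-14 + sqrt(2)*sqrt(0 - 4))*(-262 + 371/423) = sqrt(-14 + sqrt(2)*sqrt(-4))*(-262 + 371*(1/423)) = sqrt(-14 + sqrt(2)*(2*I))*(-262 + 371/423) = sqrt(-14 + 2*I*sqrt(2))*(-110455/423) = -110455*sqrt(-14 + 2*I*sqrt(2))/423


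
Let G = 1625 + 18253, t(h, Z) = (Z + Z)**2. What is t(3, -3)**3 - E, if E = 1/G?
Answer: 927427967/19878 ≈ 46656.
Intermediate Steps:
t(h, Z) = 4*Z**2 (t(h, Z) = (2*Z)**2 = 4*Z**2)
G = 19878
E = 1/19878 ≈ 5.0307e-5
t(3, -3)**3 - E = (4*(-3)**2)**3 - 1*1/19878 = (4*9)**3 - 1/19878 = 36**3 - 1/19878 = 46656 - 1/19878 = 927427967/19878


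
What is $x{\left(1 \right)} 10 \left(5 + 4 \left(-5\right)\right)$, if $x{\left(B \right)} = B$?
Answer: $-150$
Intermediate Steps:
$x{\left(1 \right)} 10 \left(5 + 4 \left(-5\right)\right) = 1 \cdot 10 \left(5 + 4 \left(-5\right)\right) = 10 \left(5 - 20\right) = 10 \left(-15\right) = -150$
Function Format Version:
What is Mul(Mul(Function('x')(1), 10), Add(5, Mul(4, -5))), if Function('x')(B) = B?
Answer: -150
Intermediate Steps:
Mul(Mul(Function('x')(1), 10), Add(5, Mul(4, -5))) = Mul(Mul(1, 10), Add(5, Mul(4, -5))) = Mul(10, Add(5, -20)) = Mul(10, -15) = -150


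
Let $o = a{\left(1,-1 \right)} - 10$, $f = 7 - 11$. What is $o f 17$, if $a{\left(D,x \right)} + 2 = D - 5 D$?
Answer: $1088$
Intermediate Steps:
$a{\left(D,x \right)} = -2 - 4 D$ ($a{\left(D,x \right)} = -2 + \left(D - 5 D\right) = -2 - 4 D$)
$f = -4$ ($f = 7 - 11 = -4$)
$o = -16$ ($o = \left(-2 - 4\right) - 10 = -6 - 10 = -16$)
$o f 17 = \left(-16\right) \left(-4\right) 17 = 64 \cdot 17 = 1088$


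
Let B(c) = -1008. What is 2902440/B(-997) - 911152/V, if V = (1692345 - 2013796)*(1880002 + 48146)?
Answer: -6246344171880083/2169317859618 ≈ -2879.4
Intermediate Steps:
V = -619805102748 (V = -321451*1928148 = -619805102748)
2902440/B(-997) - 911152/V = 2902440/(-1008) - 911152/(-619805102748) = 2902440*(-1/1008) - 911152*(-1/619805102748) = -120935/42 + 227788/154951275687 = -6246344171880083/2169317859618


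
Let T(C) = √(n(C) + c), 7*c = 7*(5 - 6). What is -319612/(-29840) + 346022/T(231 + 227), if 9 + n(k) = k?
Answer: 79903/7460 + 173011*√7/28 ≈ 16359.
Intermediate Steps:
n(k) = -9 + k
c = -1 (c = (7*(5 - 6))/7 = (7*(-1))/7 = (⅐)*(-7) = -1)
T(C) = √(-10 + C) (T(C) = √((-9 + C) - 1) = √(-10 + C))
-319612/(-29840) + 346022/T(231 + 227) = -319612/(-29840) + 346022/(√(-10 + (231 + 227))) = -319612*(-1/29840) + 346022/(√(-10 + 458)) = 79903/7460 + 346022/(√448) = 79903/7460 + 346022/((8*√7)) = 79903/7460 + 346022*(√7/56) = 79903/7460 + 173011*√7/28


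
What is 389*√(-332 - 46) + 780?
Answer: 780 + 1167*I*√42 ≈ 780.0 + 7563.0*I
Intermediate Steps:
389*√(-332 - 46) + 780 = 389*√(-378) + 780 = 389*(3*I*√42) + 780 = 1167*I*√42 + 780 = 780 + 1167*I*√42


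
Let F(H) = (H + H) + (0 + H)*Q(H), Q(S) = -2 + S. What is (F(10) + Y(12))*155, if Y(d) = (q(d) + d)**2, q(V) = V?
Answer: 104780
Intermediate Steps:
Y(d) = 4*d**2 (Y(d) = (d + d)**2 = (2*d)**2 = 4*d**2)
F(H) = 2*H + H*(-2 + H) (F(H) = (H + H) + (0 + H)*(-2 + H) = 2*H + H*(-2 + H))
(F(10) + Y(12))*155 = (10**2 + 4*12**2)*155 = (100 + 4*144)*155 = (100 + 576)*155 = 676*155 = 104780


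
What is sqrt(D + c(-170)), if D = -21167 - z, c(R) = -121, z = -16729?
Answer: I*sqrt(4559) ≈ 67.52*I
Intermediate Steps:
D = -4438 (D = -21167 - 1*(-16729) = -21167 + 16729 = -4438)
sqrt(D + c(-170)) = sqrt(-4438 - 121) = sqrt(-4559) = I*sqrt(4559)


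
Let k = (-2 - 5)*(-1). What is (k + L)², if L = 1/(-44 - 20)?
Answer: 199809/4096 ≈ 48.781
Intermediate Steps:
k = 7 (k = -7*(-1) = 7)
L = -1/64 (L = 1/(-64) = -1/64 ≈ -0.015625)
(k + L)² = (7 - 1/64)² = (447/64)² = 199809/4096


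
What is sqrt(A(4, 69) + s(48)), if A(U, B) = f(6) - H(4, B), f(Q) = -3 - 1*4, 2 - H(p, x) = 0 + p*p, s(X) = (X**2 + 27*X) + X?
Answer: sqrt(3655) ≈ 60.457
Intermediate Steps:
s(X) = X**2 + 28*X
H(p, x) = 2 - p**2 (H(p, x) = 2 - (0 + p*p) = 2 - (0 + p**2) = 2 - p**2)
f(Q) = -7 (f(Q) = -3 - 4 = -7)
A(U, B) = 7 (A(U, B) = -7 - (2 - 1*4**2) = -7 - (2 - 1*16) = -7 - (2 - 16) = -7 - 1*(-14) = -7 + 14 = 7)
sqrt(A(4, 69) + s(48)) = sqrt(7 + 48*(28 + 48)) = sqrt(7 + 48*76) = sqrt(7 + 3648) = sqrt(3655)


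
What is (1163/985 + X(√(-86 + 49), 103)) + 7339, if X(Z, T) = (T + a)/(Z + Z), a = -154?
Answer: 7230078/985 + 51*I*√37/74 ≈ 7340.2 + 4.1922*I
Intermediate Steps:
X(Z, T) = (-154 + T)/(2*Z) (X(Z, T) = (T - 154)/(Z + Z) = (-154 + T)/((2*Z)) = (-154 + T)*(1/(2*Z)) = (-154 + T)/(2*Z))
(1163/985 + X(√(-86 + 49), 103)) + 7339 = (1163/985 + (-154 + 103)/(2*(√(-86 + 49)))) + 7339 = (1163*(1/985) + (½)*(-51)/√(-37)) + 7339 = (1163/985 + (½)*(-51)/(I*√37)) + 7339 = (1163/985 + (½)*(-I*√37/37)*(-51)) + 7339 = (1163/985 + 51*I*√37/74) + 7339 = 7230078/985 + 51*I*√37/74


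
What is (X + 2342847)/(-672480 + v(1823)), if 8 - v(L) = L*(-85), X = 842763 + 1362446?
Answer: -4548056/517517 ≈ -8.7882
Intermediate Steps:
X = 2205209
v(L) = 8 + 85*L (v(L) = 8 - L*(-85) = 8 - (-85)*L = 8 + 85*L)
(X + 2342847)/(-672480 + v(1823)) = (2205209 + 2342847)/(-672480 + (8 + 85*1823)) = 4548056/(-672480 + (8 + 154955)) = 4548056/(-672480 + 154963) = 4548056/(-517517) = 4548056*(-1/517517) = -4548056/517517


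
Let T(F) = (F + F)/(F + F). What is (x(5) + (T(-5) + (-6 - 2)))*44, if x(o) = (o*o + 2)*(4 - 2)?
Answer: 2068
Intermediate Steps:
T(F) = 1 (T(F) = (2*F)/((2*F)) = (2*F)*(1/(2*F)) = 1)
x(o) = 4 + 2*o**2 (x(o) = (o**2 + 2)*2 = (2 + o**2)*2 = 4 + 2*o**2)
(x(5) + (T(-5) + (-6 - 2)))*44 = ((4 + 2*5**2) + (1 + (-6 - 2)))*44 = ((4 + 2*25) + (1 - 8))*44 = ((4 + 50) - 7)*44 = (54 - 7)*44 = 47*44 = 2068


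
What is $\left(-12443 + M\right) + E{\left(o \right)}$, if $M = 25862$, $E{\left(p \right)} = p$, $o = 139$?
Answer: $13558$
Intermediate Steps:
$\left(-12443 + M\right) + E{\left(o \right)} = \left(-12443 + 25862\right) + 139 = 13419 + 139 = 13558$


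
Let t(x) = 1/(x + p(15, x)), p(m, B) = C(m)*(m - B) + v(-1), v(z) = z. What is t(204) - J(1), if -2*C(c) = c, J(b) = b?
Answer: -3239/3241 ≈ -0.99938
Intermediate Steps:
C(c) = -c/2
p(m, B) = -1 - m*(m - B)/2 (p(m, B) = (-m/2)*(m - B) - 1 = -m*(m - B)/2 - 1 = -1 - m*(m - B)/2)
t(x) = 1/(-227/2 + 17*x/2) (t(x) = 1/(x + (-1 - ½*15² + (½)*x*15)) = 1/(x + (-1 - ½*225 + 15*x/2)) = 1/(x + (-1 - 225/2 + 15*x/2)) = 1/(x + (-227/2 + 15*x/2)) = 1/(-227/2 + 17*x/2))
t(204) - J(1) = 2/(-227 + 17*204) - 1*1 = 2/(-227 + 3468) - 1 = 2/3241 - 1 = -3239/3241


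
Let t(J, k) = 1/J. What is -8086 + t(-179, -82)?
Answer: -1447395/179 ≈ -8086.0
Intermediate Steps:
-8086 + t(-179, -82) = -8086 + 1/(-179) = -8086 - 1/179 = -1447395/179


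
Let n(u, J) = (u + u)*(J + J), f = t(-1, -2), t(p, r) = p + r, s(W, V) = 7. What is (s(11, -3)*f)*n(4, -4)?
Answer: 1344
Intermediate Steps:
f = -3 (f = -1 - 2 = -3)
n(u, J) = 4*J*u (n(u, J) = (2*u)*(2*J) = 4*J*u)
(s(11, -3)*f)*n(4, -4) = (7*(-3))*(4*(-4)*4) = -21*(-64) = 1344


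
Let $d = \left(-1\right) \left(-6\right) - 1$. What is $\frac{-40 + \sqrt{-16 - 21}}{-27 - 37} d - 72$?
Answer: $- \frac{551}{8} - \frac{5 i \sqrt{37}}{64} \approx -68.875 - 0.47522 i$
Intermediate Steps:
$d = 5$ ($d = 6 - 1 = 5$)
$\frac{-40 + \sqrt{-16 - 21}}{-27 - 37} d - 72 = \frac{-40 + \sqrt{-16 - 21}}{-27 - 37} \cdot 5 - 72 = \frac{-40 + \sqrt{-37}}{-64} \cdot 5 - 72 = \left(-40 + i \sqrt{37}\right) \left(- \frac{1}{64}\right) 5 - 72 = \left(\frac{5}{8} - \frac{i \sqrt{37}}{64}\right) 5 - 72 = \left(\frac{25}{8} - \frac{5 i \sqrt{37}}{64}\right) - 72 = - \frac{551}{8} - \frac{5 i \sqrt{37}}{64}$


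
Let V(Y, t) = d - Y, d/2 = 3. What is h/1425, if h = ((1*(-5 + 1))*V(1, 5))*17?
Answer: -68/285 ≈ -0.23860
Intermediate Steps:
d = 6 (d = 2*3 = 6)
V(Y, t) = 6 - Y
h = -340 (h = ((1*(-5 + 1))*(6 - 1*1))*17 = ((1*(-4))*(6 - 1))*17 = -4*5*17 = -20*17 = -340)
h/1425 = -340/1425 = -340*1/1425 = -68/285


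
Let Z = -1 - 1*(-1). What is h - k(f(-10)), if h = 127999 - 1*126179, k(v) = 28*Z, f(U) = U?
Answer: 1820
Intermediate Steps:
Z = 0 (Z = -1 + 1 = 0)
k(v) = 0 (k(v) = 28*0 = 0)
h = 1820 (h = 127999 - 126179 = 1820)
h - k(f(-10)) = 1820 - 1*0 = 1820 + 0 = 1820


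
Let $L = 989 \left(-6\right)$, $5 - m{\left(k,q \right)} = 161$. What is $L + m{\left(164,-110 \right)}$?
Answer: $-6090$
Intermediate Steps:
$m{\left(k,q \right)} = -156$ ($m{\left(k,q \right)} = 5 - 161 = -156$)
$L = -5934$
$L + m{\left(164,-110 \right)} = -5934 - 156 = -6090$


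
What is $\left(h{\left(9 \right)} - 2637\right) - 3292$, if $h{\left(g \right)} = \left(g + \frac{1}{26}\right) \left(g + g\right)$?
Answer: $- \frac{74962}{13} \approx -5766.3$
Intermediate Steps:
$h{\left(g \right)} = 2 g \left(\frac{1}{26} + g\right)$ ($h{\left(g \right)} = \left(g + \frac{1}{26}\right) 2 g = \left(\frac{1}{26} + g\right) 2 g = 2 g \left(\frac{1}{26} + g\right)$)
$\left(h{\left(9 \right)} - 2637\right) - 3292 = \left(\frac{1}{13} \cdot 9 \left(1 + 26 \cdot 9\right) - 2637\right) - 3292 = \left(\frac{1}{13} \cdot 9 \left(1 + 234\right) - 2637\right) - 3292 = \left(\frac{1}{13} \cdot 9 \cdot 235 - 2637\right) - 3292 = \left(\frac{2115}{13} - 2637\right) - 3292 = - \frac{32166}{13} - 3292 = - \frac{74962}{13}$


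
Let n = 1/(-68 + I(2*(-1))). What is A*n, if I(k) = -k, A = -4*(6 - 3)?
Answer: 2/11 ≈ 0.18182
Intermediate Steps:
A = -12 (A = -4*3 = -12)
n = -1/66 (n = 1/(-68 - 2*(-1)) = 1/(-68 - 1*(-2)) = 1/(-68 + 2) = 1/(-66) = -1/66 ≈ -0.015152)
A*n = -12*(-1/66) = 2/11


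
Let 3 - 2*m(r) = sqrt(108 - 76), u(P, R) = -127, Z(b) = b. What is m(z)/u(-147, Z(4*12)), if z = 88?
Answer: -3/254 + 2*sqrt(2)/127 ≈ 0.010460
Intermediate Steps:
m(r) = 3/2 - 2*sqrt(2) (m(r) = 3/2 - sqrt(108 - 76)/2 = 3/2 - 2*sqrt(2))
m(z)/u(-147, Z(4*12)) = (3/2 - 2*sqrt(2))/(-127) = (3/2 - 2*sqrt(2))*(-1/127) = -3/254 + 2*sqrt(2)/127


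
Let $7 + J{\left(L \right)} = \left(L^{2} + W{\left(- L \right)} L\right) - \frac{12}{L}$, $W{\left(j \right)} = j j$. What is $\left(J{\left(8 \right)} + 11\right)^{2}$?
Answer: $\frac{1338649}{4} \approx 3.3466 \cdot 10^{5}$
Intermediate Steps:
$W{\left(j \right)} = j^{2}$
$J{\left(L \right)} = -7 + L^{2} + L^{3} - \frac{12}{L}$ ($J{\left(L \right)} = -7 - \left(- L^{2} + \frac{12}{L} - \left(- L\right)^{2} L\right) = -7 - \left(- L^{2} + \frac{12}{L} - L^{2} L\right) = -7 - \left(- L^{2} - L^{3} + \frac{12}{L}\right) = -7 + \left(L^{2} + L^{3} - \frac{12}{L}\right) = -7 + L^{2} + L^{3} - \frac{12}{L}$)
$\left(J{\left(8 \right)} + 11\right)^{2} = \left(\left(-7 + 8^{2} + 8^{3} - \frac{12}{8}\right) + 11\right)^{2} = \left(\left(-7 + 64 + 512 - \frac{3}{2}\right) + 11\right)^{2} = \left(\frac{1135}{2} + 11\right)^{2} = \left(\frac{1157}{2}\right)^{2} = \frac{1338649}{4}$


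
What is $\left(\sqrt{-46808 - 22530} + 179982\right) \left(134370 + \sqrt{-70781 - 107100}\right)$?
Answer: $\left(134370 + i \sqrt{177881}\right) \left(179982 + i \sqrt{69338}\right) \approx 2.4184 \cdot 10^{10} + 1.1129 \cdot 10^{8} i$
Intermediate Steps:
$\left(\sqrt{-46808 - 22530} + 179982\right) \left(134370 + \sqrt{-70781 - 107100}\right) = \left(\sqrt{-69338} + 179982\right) \left(134370 + \sqrt{-177881}\right) = \left(i \sqrt{69338} + 179982\right) \left(134370 + i \sqrt{177881}\right) = \left(179982 + i \sqrt{69338}\right) \left(134370 + i \sqrt{177881}\right) = \left(134370 + i \sqrt{177881}\right) \left(179982 + i \sqrt{69338}\right)$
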